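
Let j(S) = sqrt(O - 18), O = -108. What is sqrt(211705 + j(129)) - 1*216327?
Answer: -216327 + sqrt(211705 + 3*I*sqrt(14)) ≈ -2.1587e+5 + 0.012198*I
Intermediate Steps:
j(S) = 3*I*sqrt(14) (j(S) = sqrt(-108 - 18) = sqrt(-126) = 3*I*sqrt(14))
sqrt(211705 + j(129)) - 1*216327 = sqrt(211705 + 3*I*sqrt(14)) - 1*216327 = sqrt(211705 + 3*I*sqrt(14)) - 216327 = -216327 + sqrt(211705 + 3*I*sqrt(14))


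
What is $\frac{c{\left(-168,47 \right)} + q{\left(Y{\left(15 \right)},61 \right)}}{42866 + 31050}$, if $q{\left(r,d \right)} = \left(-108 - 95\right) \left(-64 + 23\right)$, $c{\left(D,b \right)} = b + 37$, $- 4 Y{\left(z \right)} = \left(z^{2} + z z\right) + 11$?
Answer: $\frac{8407}{73916} \approx 0.11374$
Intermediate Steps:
$Y{\left(z \right)} = - \frac{11}{4} - \frac{z^{2}}{2}$ ($Y{\left(z \right)} = - \frac{\left(z^{2} + z z\right) + 11}{4} = - \frac{\left(z^{2} + z^{2}\right) + 11}{4} = - \frac{2 z^{2} + 11}{4} = - \frac{11 + 2 z^{2}}{4} = - \frac{11}{4} - \frac{z^{2}}{2}$)
$c{\left(D,b \right)} = 37 + b$
$q{\left(r,d \right)} = 8323$ ($q{\left(r,d \right)} = \left(-203\right) \left(-41\right) = 8323$)
$\frac{c{\left(-168,47 \right)} + q{\left(Y{\left(15 \right)},61 \right)}}{42866 + 31050} = \frac{\left(37 + 47\right) + 8323}{42866 + 31050} = \frac{84 + 8323}{73916} = 8407 \cdot \frac{1}{73916} = \frac{8407}{73916}$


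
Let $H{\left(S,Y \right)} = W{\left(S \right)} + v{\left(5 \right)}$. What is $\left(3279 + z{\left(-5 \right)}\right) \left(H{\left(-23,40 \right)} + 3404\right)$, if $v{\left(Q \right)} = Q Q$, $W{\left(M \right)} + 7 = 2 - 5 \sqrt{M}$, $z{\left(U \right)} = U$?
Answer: $11210176 - 16370 i \sqrt{23} \approx 1.121 \cdot 10^{7} - 78508.0 i$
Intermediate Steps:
$W{\left(M \right)} = -5 - 5 \sqrt{M}$ ($W{\left(M \right)} = -7 - \left(-2 + 5 \sqrt{M}\right) = -5 - 5 \sqrt{M}$)
$v{\left(Q \right)} = Q^{2}$
$H{\left(S,Y \right)} = 20 - 5 \sqrt{S}$ ($H{\left(S,Y \right)} = \left(-5 - 5 \sqrt{S}\right) + 5^{2} = \left(-5 - 5 \sqrt{S}\right) + 25 = 20 - 5 \sqrt{S}$)
$\left(3279 + z{\left(-5 \right)}\right) \left(H{\left(-23,40 \right)} + 3404\right) = \left(3279 - 5\right) \left(\left(20 - 5 \sqrt{-23}\right) + 3404\right) = 3274 \left(\left(20 - 5 i \sqrt{23}\right) + 3404\right) = 3274 \left(3424 - 5 i \sqrt{23}\right) = 11210176 - 16370 i \sqrt{23}$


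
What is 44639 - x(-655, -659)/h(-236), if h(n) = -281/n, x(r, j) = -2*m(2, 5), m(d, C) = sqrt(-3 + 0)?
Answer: 44639 + 472*I*sqrt(3)/281 ≈ 44639.0 + 2.9094*I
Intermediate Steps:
m(d, C) = I*sqrt(3) (m(d, C) = sqrt(-3) = I*sqrt(3))
x(r, j) = -2*I*sqrt(3)
44639 - x(-655, -659)/h(-236) = 44639 - (-2*I*sqrt(3))/((-281/(-236))) = 44639 - (-2*I*sqrt(3))/((-281*(-1/236))) = 44639 - (-2*I*sqrt(3))/281/236 = 44639 - (-2*I*sqrt(3))*236/281 = 44639 - (-472)*I*sqrt(3)/281 = 44639 + 472*I*sqrt(3)/281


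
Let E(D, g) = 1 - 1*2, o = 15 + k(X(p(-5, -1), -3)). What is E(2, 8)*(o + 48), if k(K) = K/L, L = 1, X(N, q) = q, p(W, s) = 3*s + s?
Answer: -60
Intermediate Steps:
p(W, s) = 4*s
k(K) = K (k(K) = K/1 = K*1 = K)
o = 12 (o = 15 - 3 = 12)
E(D, g) = -1 (E(D, g) = 1 - 2 = -1)
E(2, 8)*(o + 48) = -(12 + 48) = -1*60 = -60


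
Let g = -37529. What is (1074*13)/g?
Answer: -13962/37529 ≈ -0.37203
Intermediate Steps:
(1074*13)/g = (1074*13)/(-37529) = 13962*(-1/37529) = -13962/37529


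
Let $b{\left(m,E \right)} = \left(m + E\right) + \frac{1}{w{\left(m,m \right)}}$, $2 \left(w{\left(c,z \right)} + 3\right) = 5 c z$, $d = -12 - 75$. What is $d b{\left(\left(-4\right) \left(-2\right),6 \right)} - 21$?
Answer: $- \frac{194610}{157} \approx -1239.6$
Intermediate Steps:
$d = -87$ ($d = -12 - 75 = -87$)
$w{\left(c,z \right)} = -3 + \frac{5 c z}{2}$
$b{\left(m,E \right)} = E + m + \frac{1}{-3 + \frac{5 m^{2}}{2}}$ ($b{\left(m,E \right)} = \left(m + E\right) + \frac{1}{-3 + \frac{5 m m}{2}} = \left(E + m\right) + \frac{1}{-3 + \frac{5 m^{2}}{2}} = E + m + \frac{1}{-3 + \frac{5 m^{2}}{2}}$)
$d b{\left(\left(-4\right) \left(-2\right),6 \right)} - 21 = - 87 \frac{2 + \left(-6 + 5 \left(\left(-4\right) \left(-2\right)\right)^{2}\right) \left(6 - -8\right)}{-6 + 5 \left(\left(-4\right) \left(-2\right)\right)^{2}} - 21 = - 87 \frac{2 + \left(-6 + 5 \cdot 8^{2}\right) \left(6 + 8\right)}{-6 + 5 \cdot 8^{2}} - 21 = - 87 \frac{2 + \left(-6 + 5 \cdot 64\right) 14}{-6 + 5 \cdot 64} - 21 = - 87 \frac{2 + \left(-6 + 320\right) 14}{-6 + 320} - 21 = - 87 \frac{2 + 314 \cdot 14}{314} - 21 = - 87 \frac{2 + 4396}{314} - 21 = - 87 \cdot \frac{1}{314} \cdot 4398 - 21 = \left(-87\right) \frac{2199}{157} - 21 = - \frac{191313}{157} - 21 = - \frac{194610}{157}$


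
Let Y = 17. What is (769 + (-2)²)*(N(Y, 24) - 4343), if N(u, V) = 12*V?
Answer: -3134515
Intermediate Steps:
(769 + (-2)²)*(N(Y, 24) - 4343) = (769 + (-2)²)*(12*24 - 4343) = (769 + 4)*(288 - 4343) = 773*(-4055) = -3134515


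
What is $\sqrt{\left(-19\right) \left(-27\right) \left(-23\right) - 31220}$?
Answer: $i \sqrt{43019} \approx 207.41 i$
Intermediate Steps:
$\sqrt{\left(-19\right) \left(-27\right) \left(-23\right) - 31220} = \sqrt{513 \left(-23\right) - 31220} = \sqrt{-11799 - 31220} = \sqrt{-43019} = i \sqrt{43019}$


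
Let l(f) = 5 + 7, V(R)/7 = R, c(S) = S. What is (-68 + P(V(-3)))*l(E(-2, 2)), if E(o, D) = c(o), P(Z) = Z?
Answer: -1068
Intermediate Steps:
V(R) = 7*R
E(o, D) = o
l(f) = 12
(-68 + P(V(-3)))*l(E(-2, 2)) = (-68 + 7*(-3))*12 = (-68 - 21)*12 = -89*12 = -1068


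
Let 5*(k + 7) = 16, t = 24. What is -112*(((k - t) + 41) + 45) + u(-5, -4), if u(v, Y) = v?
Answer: -32617/5 ≈ -6523.4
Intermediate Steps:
k = -19/5 (k = -7 + (1/5)*16 = -7 + 16/5 = -19/5 ≈ -3.8000)
-112*(((k - t) + 41) + 45) + u(-5, -4) = -112*(((-19/5 - 1*24) + 41) + 45) - 5 = -112*(((-19/5 - 24) + 41) + 45) - 5 = -112*((-139/5 + 41) + 45) - 5 = -112*(66/5 + 45) - 5 = -112*291/5 - 5 = -32592/5 - 5 = -32617/5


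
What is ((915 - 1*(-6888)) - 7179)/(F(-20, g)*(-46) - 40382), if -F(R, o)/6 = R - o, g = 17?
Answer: -312/25297 ≈ -0.012333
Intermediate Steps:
F(R, o) = -6*R + 6*o (F(R, o) = -6*(R - o) = -6*R + 6*o)
((915 - 1*(-6888)) - 7179)/(F(-20, g)*(-46) - 40382) = ((915 - 1*(-6888)) - 7179)/((-6*(-20) + 6*17)*(-46) - 40382) = ((915 + 6888) - 7179)/((120 + 102)*(-46) - 40382) = (7803 - 7179)/(222*(-46) - 40382) = 624/(-10212 - 40382) = 624/(-50594) = 624*(-1/50594) = -312/25297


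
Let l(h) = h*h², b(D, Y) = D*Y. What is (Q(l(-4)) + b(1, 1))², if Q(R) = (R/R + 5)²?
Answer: 1369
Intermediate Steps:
l(h) = h³
Q(R) = 36 (Q(R) = (1 + 5)² = 6² = 36)
(Q(l(-4)) + b(1, 1))² = (36 + 1*1)² = (36 + 1)² = 37² = 1369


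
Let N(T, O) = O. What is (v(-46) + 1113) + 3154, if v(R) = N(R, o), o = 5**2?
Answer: 4292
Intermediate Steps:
o = 25
v(R) = 25
(v(-46) + 1113) + 3154 = (25 + 1113) + 3154 = 1138 + 3154 = 4292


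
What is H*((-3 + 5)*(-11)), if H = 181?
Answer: -3982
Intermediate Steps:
H*((-3 + 5)*(-11)) = 181*((-3 + 5)*(-11)) = 181*(2*(-11)) = 181*(-22) = -3982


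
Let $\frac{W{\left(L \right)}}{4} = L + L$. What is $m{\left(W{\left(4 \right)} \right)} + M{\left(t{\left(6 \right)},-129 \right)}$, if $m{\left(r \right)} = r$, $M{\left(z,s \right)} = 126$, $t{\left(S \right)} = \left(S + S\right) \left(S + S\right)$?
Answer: $158$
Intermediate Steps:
$W{\left(L \right)} = 8 L$ ($W{\left(L \right)} = 4 \left(L + L\right) = 4 \cdot 2 L = 8 L$)
$t{\left(S \right)} = 4 S^{2}$ ($t{\left(S \right)} = 2 S 2 S = 4 S^{2}$)
$m{\left(W{\left(4 \right)} \right)} + M{\left(t{\left(6 \right)},-129 \right)} = 8 \cdot 4 + 126 = 32 + 126 = 158$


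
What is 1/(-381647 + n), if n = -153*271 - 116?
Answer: -1/423226 ≈ -2.3628e-6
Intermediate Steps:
n = -41579 (n = -41463 - 116 = -41579)
1/(-381647 + n) = 1/(-381647 - 41579) = 1/(-423226) = -1/423226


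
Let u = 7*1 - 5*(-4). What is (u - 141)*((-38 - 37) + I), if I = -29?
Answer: 11856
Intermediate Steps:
u = 27 (u = 7 + 20 = 27)
(u - 141)*((-38 - 37) + I) = (27 - 141)*((-38 - 37) - 29) = -114*(-75 - 29) = -114*(-104) = 11856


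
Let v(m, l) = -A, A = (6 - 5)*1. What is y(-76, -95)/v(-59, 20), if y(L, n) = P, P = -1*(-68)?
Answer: -68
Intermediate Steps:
P = 68
y(L, n) = 68
A = 1 (A = 1*1 = 1)
v(m, l) = -1 (v(m, l) = -1*1 = -1)
y(-76, -95)/v(-59, 20) = 68/(-1) = 68*(-1) = -68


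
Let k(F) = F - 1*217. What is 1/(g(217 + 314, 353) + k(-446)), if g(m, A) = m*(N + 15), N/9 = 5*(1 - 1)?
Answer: 1/7302 ≈ 0.00013695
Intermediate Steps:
N = 0 (N = 9*(5*(1 - 1)) = 9*(5*0) = 9*0 = 0)
k(F) = -217 + F (k(F) = F - 217 = -217 + F)
g(m, A) = 15*m (g(m, A) = m*(0 + 15) = m*15 = 15*m)
1/(g(217 + 314, 353) + k(-446)) = 1/(15*(217 + 314) + (-217 - 446)) = 1/(15*531 - 663) = 1/(7965 - 663) = 1/7302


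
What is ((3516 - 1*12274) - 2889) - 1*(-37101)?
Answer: 25454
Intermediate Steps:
((3516 - 1*12274) - 2889) - 1*(-37101) = ((3516 - 12274) - 2889) + 37101 = (-8758 - 2889) + 37101 = -11647 + 37101 = 25454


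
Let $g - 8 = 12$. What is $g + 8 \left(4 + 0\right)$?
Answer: $52$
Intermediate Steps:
$g = 20$ ($g = 8 + 12 = 20$)
$g + 8 \left(4 + 0\right) = 20 + 8 \left(4 + 0\right) = 20 + 8 \cdot 4 = 20 + 32 = 52$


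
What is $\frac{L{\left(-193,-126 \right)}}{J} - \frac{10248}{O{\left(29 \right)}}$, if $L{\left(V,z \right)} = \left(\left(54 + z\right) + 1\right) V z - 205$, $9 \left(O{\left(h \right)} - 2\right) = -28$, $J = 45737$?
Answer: $\frac{2100573577}{228685} \approx 9185.4$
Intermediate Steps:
$O{\left(h \right)} = - \frac{10}{9}$ ($O{\left(h \right)} = 2 + \frac{1}{9} \left(-28\right) = 2 - \frac{28}{9} = - \frac{10}{9}$)
$L{\left(V,z \right)} = -205 + V z \left(55 + z\right)$ ($L{\left(V,z \right)} = \left(55 + z\right) V z - 205 = V \left(55 + z\right) z - 205 = V z \left(55 + z\right) - 205 = -205 + V z \left(55 + z\right)$)
$\frac{L{\left(-193,-126 \right)}}{J} - \frac{10248}{O{\left(29 \right)}} = \frac{-205 - 193 \left(-126\right)^{2} + 55 \left(-193\right) \left(-126\right)}{45737} - \frac{10248}{- \frac{10}{9}} = \left(-205 - 3064068 + 1337490\right) \frac{1}{45737} - - \frac{46116}{5} = \left(-205 - 3064068 + 1337490\right) \frac{1}{45737} + \frac{46116}{5} = \left(-1726783\right) \frac{1}{45737} + \frac{46116}{5} = - \frac{1726783}{45737} + \frac{46116}{5} = \frac{2100573577}{228685}$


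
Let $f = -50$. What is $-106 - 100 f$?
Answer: $4894$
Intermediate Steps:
$-106 - 100 f = -106 - -5000 = -106 + 5000 = 4894$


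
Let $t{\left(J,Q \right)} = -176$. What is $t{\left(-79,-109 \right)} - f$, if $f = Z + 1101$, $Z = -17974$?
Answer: $16697$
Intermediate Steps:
$f = -16873$ ($f = -17974 + 1101 = -16873$)
$t{\left(-79,-109 \right)} - f = -176 - -16873 = -176 + 16873 = 16697$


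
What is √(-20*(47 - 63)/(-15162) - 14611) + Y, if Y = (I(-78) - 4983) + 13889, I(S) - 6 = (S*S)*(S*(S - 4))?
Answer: 38922176 + I*√2326089171/399 ≈ 3.8922e+7 + 120.88*I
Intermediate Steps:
I(S) = 6 + S³*(-4 + S) (I(S) = 6 + (S*S)*(S*(S - 4)) = 6 + S²*(S*(-4 + S)) = 6 + S³*(-4 + S))
Y = 38922176 (Y = ((6 + (-78)⁴ - 4*(-78)³) - 4983) + 13889 = ((6 + 37015056 - 4*(-474552)) - 4983) + 13889 = ((6 + 37015056 + 1898208) - 4983) + 13889 = (38913270 - 4983) + 13889 = 38908287 + 13889 = 38922176)
√(-20*(47 - 63)/(-15162) - 14611) + Y = √(-20*(47 - 63)/(-15162) - 14611) + 38922176 = √(-20*(-16)*(-1/15162) - 14611) + 38922176 = √(320*(-1/15162) - 14611) + 38922176 = √(-160/7581 - 14611) + 38922176 = √(-110766151/7581) + 38922176 = I*√2326089171/399 + 38922176 = 38922176 + I*√2326089171/399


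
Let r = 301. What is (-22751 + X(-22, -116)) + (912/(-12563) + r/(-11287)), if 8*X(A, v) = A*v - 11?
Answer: -25448278537983/1134388648 ≈ -22433.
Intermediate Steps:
X(A, v) = -11/8 + A*v/8 (X(A, v) = (A*v - 11)/8 = (-11 + A*v)/8 = -11/8 + A*v/8)
(-22751 + X(-22, -116)) + (912/(-12563) + r/(-11287)) = (-22751 + (-11/8 + (⅛)*(-22)*(-116))) + (912/(-12563) + 301/(-11287)) = (-22751 + (-11/8 + 319)) + (912*(-1/12563) + 301*(-1/11287)) = (-22751 + 2541/8) + (-912/12563 - 301/11287) = -179467/8 - 14075207/141798581 = -25448278537983/1134388648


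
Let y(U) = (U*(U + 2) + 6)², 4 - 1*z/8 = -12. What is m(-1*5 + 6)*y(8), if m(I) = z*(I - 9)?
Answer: -7573504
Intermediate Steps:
z = 128 (z = 32 - 8*(-12) = 32 + 96 = 128)
m(I) = -1152 + 128*I (m(I) = 128*(I - 9) = 128*(-9 + I) = -1152 + 128*I)
y(U) = (6 + U*(2 + U))² (y(U) = (U*(2 + U) + 6)² = (6 + U*(2 + U))²)
m(-1*5 + 6)*y(8) = (-1152 + 128*(-1*5 + 6))*(6 + 8² + 2*8)² = (-1152 + 128*(-5 + 6))*(6 + 64 + 16)² = (-1152 + 128*1)*86² = (-1152 + 128)*7396 = -1024*7396 = -7573504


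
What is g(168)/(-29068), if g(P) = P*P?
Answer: -7056/7267 ≈ -0.97096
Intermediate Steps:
g(P) = P²
g(168)/(-29068) = 168²/(-29068) = 28224*(-1/29068) = -7056/7267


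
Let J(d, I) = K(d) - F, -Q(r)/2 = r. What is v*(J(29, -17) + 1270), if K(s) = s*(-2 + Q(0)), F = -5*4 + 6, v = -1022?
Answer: -1252972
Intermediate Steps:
Q(r) = -2*r
F = -14 (F = -20 + 6 = -14)
K(s) = -2*s (K(s) = s*(-2 - 2*0) = s*(-2 + 0) = s*(-2) = -2*s)
J(d, I) = 14 - 2*d (J(d, I) = -2*d - 1*(-14) = -2*d + 14 = 14 - 2*d)
v*(J(29, -17) + 1270) = -1022*((14 - 2*29) + 1270) = -1022*((14 - 58) + 1270) = -1022*(-44 + 1270) = -1022*1226 = -1252972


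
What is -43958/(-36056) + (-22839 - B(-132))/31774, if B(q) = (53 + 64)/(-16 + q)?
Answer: 10605439717/21194401864 ≈ 0.50039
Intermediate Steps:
B(q) = 117/(-16 + q)
-43958/(-36056) + (-22839 - B(-132))/31774 = -43958/(-36056) + (-22839 - 117/(-16 - 132))/31774 = -43958*(-1/36056) + (-22839 - 117/(-148))*(1/31774) = 21979/18028 + (-22839 - 117*(-1)/148)*(1/31774) = 21979/18028 + (-22839 - 1*(-117/148))*(1/31774) = 21979/18028 + (-22839 + 117/148)*(1/31774) = 21979/18028 - 3380055/148*1/31774 = 21979/18028 - 3380055/4702552 = 10605439717/21194401864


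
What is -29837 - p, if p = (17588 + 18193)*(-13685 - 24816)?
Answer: 1377574444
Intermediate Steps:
p = -1377604281 (p = 35781*(-38501) = -1377604281)
-29837 - p = -29837 - 1*(-1377604281) = -29837 + 1377604281 = 1377574444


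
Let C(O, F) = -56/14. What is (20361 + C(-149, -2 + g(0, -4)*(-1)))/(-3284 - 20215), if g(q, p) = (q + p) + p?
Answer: -20357/23499 ≈ -0.86629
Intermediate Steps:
g(q, p) = q + 2*p (g(q, p) = (p + q) + p = q + 2*p)
C(O, F) = -4 (C(O, F) = -56*1/14 = -4)
(20361 + C(-149, -2 + g(0, -4)*(-1)))/(-3284 - 20215) = (20361 - 4)/(-3284 - 20215) = 20357/(-23499) = 20357*(-1/23499) = -20357/23499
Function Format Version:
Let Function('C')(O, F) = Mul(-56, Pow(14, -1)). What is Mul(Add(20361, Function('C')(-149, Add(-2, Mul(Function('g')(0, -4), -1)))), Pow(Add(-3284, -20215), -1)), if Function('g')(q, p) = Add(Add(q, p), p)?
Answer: Rational(-20357, 23499) ≈ -0.86629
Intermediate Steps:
Function('g')(q, p) = Add(q, Mul(2, p)) (Function('g')(q, p) = Add(Add(p, q), p) = Add(q, Mul(2, p)))
Function('C')(O, F) = -4 (Function('C')(O, F) = Mul(-56, Rational(1, 14)) = -4)
Mul(Add(20361, Function('C')(-149, Add(-2, Mul(Function('g')(0, -4), -1)))), Pow(Add(-3284, -20215), -1)) = Mul(Add(20361, -4), Pow(Add(-3284, -20215), -1)) = Mul(20357, Pow(-23499, -1)) = Mul(20357, Rational(-1, 23499)) = Rational(-20357, 23499)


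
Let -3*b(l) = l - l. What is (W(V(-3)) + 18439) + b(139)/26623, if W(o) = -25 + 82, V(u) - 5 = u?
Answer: 18496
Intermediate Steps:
V(u) = 5 + u
b(l) = 0 (b(l) = -(l - l)/3 = -⅓*0 = 0)
W(o) = 57
(W(V(-3)) + 18439) + b(139)/26623 = (57 + 18439) + 0/26623 = 18496 + 0*(1/26623) = 18496 + 0 = 18496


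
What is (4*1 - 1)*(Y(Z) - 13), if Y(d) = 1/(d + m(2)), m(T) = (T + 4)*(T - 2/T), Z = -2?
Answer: -153/4 ≈ -38.250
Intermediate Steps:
m(T) = (4 + T)*(T - 2/T)
Y(d) = 1/(6 + d) (Y(d) = 1/(d + (-2 + 2² - 8/2 + 4*2)) = 1/(d + (-2 + 4 - 8*½ + 8)) = 1/(d + (-2 + 4 - 4 + 8)) = 1/(d + 6) = 1/(6 + d))
(4*1 - 1)*(Y(Z) - 13) = (4*1 - 1)*(1/(6 - 2) - 13) = (4 - 1)*(1/4 - 13) = 3*(¼ - 13) = 3*(-51/4) = -153/4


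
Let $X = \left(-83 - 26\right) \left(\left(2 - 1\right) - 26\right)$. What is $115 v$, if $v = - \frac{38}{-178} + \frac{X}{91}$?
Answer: $\frac{28089210}{8099} \approx 3468.2$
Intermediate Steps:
$X = 2725$ ($X = - 109 \left(\left(2 - 1\right) - 26\right) = - 109 \left(1 - 26\right) = \left(-109\right) \left(-25\right) = 2725$)
$v = \frac{244254}{8099}$ ($v = - \frac{38}{-178} + \frac{2725}{91} = \left(-38\right) \left(- \frac{1}{178}\right) + 2725 \cdot \frac{1}{91} = \frac{19}{89} + \frac{2725}{91} = \frac{244254}{8099} \approx 30.159$)
$115 v = 115 \cdot \frac{244254}{8099} = \frac{28089210}{8099}$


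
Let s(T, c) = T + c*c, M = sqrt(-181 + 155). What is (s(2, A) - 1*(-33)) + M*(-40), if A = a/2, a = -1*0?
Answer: 35 - 40*I*sqrt(26) ≈ 35.0 - 203.96*I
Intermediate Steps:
M = I*sqrt(26) (M = sqrt(-26) = I*sqrt(26) ≈ 5.099*I)
a = 0
A = 0 (A = 0/2 = 0*(1/2) = 0)
s(T, c) = T + c**2
(s(2, A) - 1*(-33)) + M*(-40) = ((2 + 0**2) - 1*(-33)) + (I*sqrt(26))*(-40) = ((2 + 0) + 33) - 40*I*sqrt(26) = (2 + 33) - 40*I*sqrt(26) = 35 - 40*I*sqrt(26)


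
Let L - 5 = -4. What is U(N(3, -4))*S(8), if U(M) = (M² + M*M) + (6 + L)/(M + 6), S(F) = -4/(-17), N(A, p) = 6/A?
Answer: 71/34 ≈ 2.0882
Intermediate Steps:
L = 1 (L = 5 - 4 = 1)
S(F) = 4/17 (S(F) = -4*(-1/17) = 4/17)
U(M) = 2*M² + 7/(6 + M) (U(M) = (M² + M*M) + (6 + 1)/(M + 6) = (M² + M²) + 7/(6 + M) = 2*M² + 7/(6 + M))
U(N(3, -4))*S(8) = ((7 + 2*(6/3)³ + 12*(6/3)²)/(6 + 6/3))*(4/17) = ((7 + 2*(6*(⅓))³ + 12*(6*(⅓))²)/(6 + 6*(⅓)))*(4/17) = ((7 + 2*2³ + 12*2²)/(6 + 2))*(4/17) = ((7 + 2*8 + 12*4)/8)*(4/17) = ((7 + 16 + 48)/8)*(4/17) = ((⅛)*71)*(4/17) = (71/8)*(4/17) = 71/34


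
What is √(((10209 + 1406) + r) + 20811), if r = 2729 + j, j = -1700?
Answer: √33455 ≈ 182.91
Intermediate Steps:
r = 1029 (r = 2729 - 1700 = 1029)
√(((10209 + 1406) + r) + 20811) = √(((10209 + 1406) + 1029) + 20811) = √((11615 + 1029) + 20811) = √(12644 + 20811) = √33455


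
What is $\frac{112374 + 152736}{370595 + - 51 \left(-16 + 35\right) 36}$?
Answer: $\frac{265110}{335711} \approx 0.7897$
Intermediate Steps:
$\frac{112374 + 152736}{370595 + - 51 \left(-16 + 35\right) 36} = \frac{265110}{370595 + \left(-51\right) 19 \cdot 36} = \frac{265110}{370595 - 34884} = \frac{265110}{335711}$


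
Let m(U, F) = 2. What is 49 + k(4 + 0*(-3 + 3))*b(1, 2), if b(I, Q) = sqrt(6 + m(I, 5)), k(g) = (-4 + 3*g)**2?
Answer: 49 + 128*sqrt(2) ≈ 230.02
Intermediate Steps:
b(I, Q) = 2*sqrt(2) (b(I, Q) = sqrt(6 + 2) = sqrt(8) = 2*sqrt(2))
49 + k(4 + 0*(-3 + 3))*b(1, 2) = 49 + (-4 + 3*(4 + 0*(-3 + 3)))**2*(2*sqrt(2)) = 49 + (-4 + 3*(4 + 0*0))**2*(2*sqrt(2)) = 49 + (-4 + 3*(4 + 0))**2*(2*sqrt(2)) = 49 + (-4 + 3*4)**2*(2*sqrt(2)) = 49 + (-4 + 12)**2*(2*sqrt(2)) = 49 + 8**2*(2*sqrt(2)) = 49 + 64*(2*sqrt(2)) = 49 + 128*sqrt(2)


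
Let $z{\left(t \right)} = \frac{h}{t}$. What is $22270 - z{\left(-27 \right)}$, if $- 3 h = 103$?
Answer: $\frac{1803767}{81} \approx 22269.0$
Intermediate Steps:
$h = - \frac{103}{3}$ ($h = \left(- \frac{1}{3}\right) 103 = - \frac{103}{3} \approx -34.333$)
$z{\left(t \right)} = - \frac{103}{3 t}$
$22270 - z{\left(-27 \right)} = 22270 - - \frac{103}{3 \left(-27\right)} = 22270 - \left(- \frac{103}{3}\right) \left(- \frac{1}{27}\right) = 22270 - \frac{103}{81} = \frac{1803767}{81}$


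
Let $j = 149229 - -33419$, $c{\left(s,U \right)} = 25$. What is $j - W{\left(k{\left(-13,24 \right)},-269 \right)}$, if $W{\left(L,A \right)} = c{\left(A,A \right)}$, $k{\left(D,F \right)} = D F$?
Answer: $182623$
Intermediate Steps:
$W{\left(L,A \right)} = 25$
$j = 182648$ ($j = 149229 + 33419 = 182648$)
$j - W{\left(k{\left(-13,24 \right)},-269 \right)} = 182648 - 25 = 182623$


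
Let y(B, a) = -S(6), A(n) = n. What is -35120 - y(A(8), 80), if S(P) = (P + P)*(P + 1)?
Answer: -35036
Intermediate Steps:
S(P) = 2*P*(1 + P) (S(P) = (2*P)*(1 + P) = 2*P*(1 + P))
y(B, a) = -84 (y(B, a) = -2*6*(1 + 6) = -2*6*7 = -1*84 = -84)
-35120 - y(A(8), 80) = -35120 - 1*(-84) = -35120 + 84 = -35036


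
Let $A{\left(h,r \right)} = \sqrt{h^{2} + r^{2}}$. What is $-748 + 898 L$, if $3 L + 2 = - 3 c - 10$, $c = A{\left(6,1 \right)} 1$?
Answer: $-4340 - 898 \sqrt{37} \approx -9802.3$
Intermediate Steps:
$c = \sqrt{37}$ ($c = \sqrt{6^{2} + 1^{2}} \cdot 1 = \sqrt{36 + 1} \cdot 1 = \sqrt{37} \cdot 1 = \sqrt{37} \approx 6.0828$)
$L = -4 - \sqrt{37}$ ($L = - \frac{2}{3} + \frac{- 3 \sqrt{37} - 10}{3} = - \frac{2}{3} + \frac{-10 - 3 \sqrt{37}}{3} = - \frac{2}{3} - \left(\frac{10}{3} + \sqrt{37}\right) = -4 - \sqrt{37} \approx -10.083$)
$-748 + 898 L = -748 + 898 \left(-4 - \sqrt{37}\right) = -748 - \left(3592 + 898 \sqrt{37}\right) = -4340 - 898 \sqrt{37}$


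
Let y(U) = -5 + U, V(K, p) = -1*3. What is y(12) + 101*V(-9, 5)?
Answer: -296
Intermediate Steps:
V(K, p) = -3
y(12) + 101*V(-9, 5) = (-5 + 12) + 101*(-3) = 7 - 303 = -296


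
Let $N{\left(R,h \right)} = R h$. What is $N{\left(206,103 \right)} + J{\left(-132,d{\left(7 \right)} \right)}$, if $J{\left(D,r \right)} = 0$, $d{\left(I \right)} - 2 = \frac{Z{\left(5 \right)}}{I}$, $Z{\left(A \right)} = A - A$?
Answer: $21218$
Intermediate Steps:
$Z{\left(A \right)} = 0$
$d{\left(I \right)} = 2$ ($d{\left(I \right)} = 2 + \frac{0}{I} = 2 + 0 = 2$)
$N{\left(206,103 \right)} + J{\left(-132,d{\left(7 \right)} \right)} = 206 \cdot 103 + 0 = 21218 + 0 = 21218$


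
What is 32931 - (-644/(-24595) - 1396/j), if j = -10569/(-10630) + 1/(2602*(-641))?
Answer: 3721544765873821957/108389145709415 ≈ 34335.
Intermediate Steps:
j = 4406958557/4432396415 (j = -10569*(-1/10630) + (1/2602)*(-1/641) = 10569/10630 - 1/1667882 = 4406958557/4432396415 ≈ 0.99426)
32931 - (-644/(-24595) - 1396/j) = 32931 - (-644/(-24595) - 1396/4406958557/4432396415) = 32931 - (-644*(-1/24595) - 1396*4432396415/4406958557) = 32931 - (644/24595 - 6187625395340/4406958557) = 32931 - 1*(-152181808517076592/108389145709415) = 32931 + 152181808517076592/108389145709415 = 3721544765873821957/108389145709415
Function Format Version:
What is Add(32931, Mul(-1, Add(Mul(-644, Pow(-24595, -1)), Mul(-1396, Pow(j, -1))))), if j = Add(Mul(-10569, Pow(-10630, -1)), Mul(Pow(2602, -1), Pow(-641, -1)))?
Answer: Rational(3721544765873821957, 108389145709415) ≈ 34335.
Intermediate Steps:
j = Rational(4406958557, 4432396415) (j = Add(Mul(-10569, Rational(-1, 10630)), Mul(Rational(1, 2602), Rational(-1, 641))) = Add(Rational(10569, 10630), Rational(-1, 1667882)) = Rational(4406958557, 4432396415) ≈ 0.99426)
Add(32931, Mul(-1, Add(Mul(-644, Pow(-24595, -1)), Mul(-1396, Pow(j, -1))))) = Add(32931, Mul(-1, Add(Mul(-644, Pow(-24595, -1)), Mul(-1396, Pow(Rational(4406958557, 4432396415), -1))))) = Add(32931, Mul(-1, Add(Mul(-644, Rational(-1, 24595)), Mul(-1396, Rational(4432396415, 4406958557))))) = Add(32931, Mul(-1, Add(Rational(644, 24595), Rational(-6187625395340, 4406958557)))) = Add(32931, Mul(-1, Rational(-152181808517076592, 108389145709415))) = Add(32931, Rational(152181808517076592, 108389145709415)) = Rational(3721544765873821957, 108389145709415)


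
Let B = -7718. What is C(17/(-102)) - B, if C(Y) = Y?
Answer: 46307/6 ≈ 7717.8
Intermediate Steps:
C(17/(-102)) - B = 17/(-102) - 1*(-7718) = 17*(-1/102) + 7718 = -⅙ + 7718 = 46307/6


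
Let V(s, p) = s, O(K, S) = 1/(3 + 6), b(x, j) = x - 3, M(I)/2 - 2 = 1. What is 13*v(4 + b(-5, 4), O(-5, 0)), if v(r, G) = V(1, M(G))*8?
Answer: 104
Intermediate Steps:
M(I) = 6 (M(I) = 4 + 2*1 = 4 + 2 = 6)
b(x, j) = -3 + x
O(K, S) = ⅑ (O(K, S) = 1/9 = ⅑)
v(r, G) = 8 (v(r, G) = 1*8 = 8)
13*v(4 + b(-5, 4), O(-5, 0)) = 13*8 = 104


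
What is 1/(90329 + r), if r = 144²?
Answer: 1/111065 ≈ 9.0037e-6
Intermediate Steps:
r = 20736
1/(90329 + r) = 1/(90329 + 20736) = 1/111065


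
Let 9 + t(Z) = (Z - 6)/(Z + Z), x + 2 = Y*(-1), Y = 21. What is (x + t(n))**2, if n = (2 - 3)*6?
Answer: 961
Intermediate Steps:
x = -23 (x = -2 + 21*(-1) = -2 - 21 = -23)
n = -6 (n = -1*6 = -6)
t(Z) = -9 + (-6 + Z)/(2*Z) (t(Z) = -9 + (Z - 6)/(Z + Z) = -9 + (-6 + Z)/((2*Z)) = -9 + (-6 + Z)*(1/(2*Z)) = -9 + (-6 + Z)/(2*Z))
(x + t(n))**2 = (-23 + (-17/2 - 3/(-6)))**2 = (-23 + (-17/2 - 3*(-1/6)))**2 = (-23 + (-17/2 + 1/2))**2 = (-23 - 8)**2 = (-31)**2 = 961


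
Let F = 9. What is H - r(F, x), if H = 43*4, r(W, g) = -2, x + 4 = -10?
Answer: 174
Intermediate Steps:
x = -14 (x = -4 - 10 = -14)
H = 172
H - r(F, x) = 172 - 1*(-2) = 172 + 2 = 174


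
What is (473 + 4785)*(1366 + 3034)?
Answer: 23135200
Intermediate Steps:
(473 + 4785)*(1366 + 3034) = 5258*4400 = 23135200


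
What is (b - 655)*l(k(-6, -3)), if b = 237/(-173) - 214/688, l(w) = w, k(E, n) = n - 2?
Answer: 195401995/59512 ≈ 3283.4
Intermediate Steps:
k(E, n) = -2 + n
b = -100039/59512 (b = 237*(-1/173) - 214*1/688 = -237/173 - 107/344 = -100039/59512 ≈ -1.6810)
(b - 655)*l(k(-6, -3)) = (-100039/59512 - 655)*(-2 - 3) = -39080399/59512*(-5) = 195401995/59512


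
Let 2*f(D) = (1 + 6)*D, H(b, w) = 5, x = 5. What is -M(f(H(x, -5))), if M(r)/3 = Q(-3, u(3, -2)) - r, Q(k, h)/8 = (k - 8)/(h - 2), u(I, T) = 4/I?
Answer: -687/2 ≈ -343.50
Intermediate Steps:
Q(k, h) = 8*(-8 + k)/(-2 + h) (Q(k, h) = 8*((k - 8)/(h - 2)) = 8*((-8 + k)/(-2 + h)) = 8*(-8 + k)/(-2 + h))
f(D) = 7*D/2 (f(D) = ((1 + 6)*D)/2 = (7*D)/2 = 7*D/2)
M(r) = 396 - 3*r (M(r) = 3*(8*(-8 - 3)/(-2 + 4/3) - r) = 3*(8*(-11)/(-2 + 4*(⅓)) - r) = 3*(8*(-11)/(-2 + 4/3) - r) = 3*(8*(-11)/(-⅔) - r) = 3*(8*(-3/2)*(-11) - r) = 3*(132 - r) = 396 - 3*r)
-M(f(H(x, -5))) = -(396 - 21*5/2) = -(396 - 3*35/2) = -(396 - 105/2) = -1*687/2 = -687/2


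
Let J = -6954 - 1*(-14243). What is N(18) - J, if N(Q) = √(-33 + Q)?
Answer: -7289 + I*√15 ≈ -7289.0 + 3.873*I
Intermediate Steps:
J = 7289 (J = -6954 + 14243 = 7289)
N(18) - J = √(-33 + 18) - 1*7289 = √(-15) - 7289 = I*√15 - 7289 = -7289 + I*√15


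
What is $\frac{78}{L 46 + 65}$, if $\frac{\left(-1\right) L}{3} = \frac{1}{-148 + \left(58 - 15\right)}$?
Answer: $\frac{2730}{2321} \approx 1.1762$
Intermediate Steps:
$L = \frac{1}{35}$ ($L = - \frac{3}{-148 + \left(58 - 15\right)} = - \frac{3}{-148 + 43} = - \frac{3}{-105} = \left(-3\right) \left(- \frac{1}{105}\right) = \frac{1}{35} \approx 0.028571$)
$\frac{78}{L 46 + 65} = \frac{78}{\frac{1}{35} \cdot 46 + 65} = \frac{78}{\frac{46}{35} + 65} = \frac{78}{\frac{2321}{35}} = 78 \cdot \frac{35}{2321} = \frac{2730}{2321}$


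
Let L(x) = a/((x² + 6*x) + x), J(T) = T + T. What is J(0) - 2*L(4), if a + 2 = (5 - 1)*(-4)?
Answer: 9/11 ≈ 0.81818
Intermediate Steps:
J(T) = 2*T
a = -18 (a = -2 + (5 - 1)*(-4) = -2 + 4*(-4) = -2 - 16 = -18)
L(x) = -18/(x² + 7*x) (L(x) = -18/((x² + 6*x) + x) = -18/(x² + 7*x))
J(0) - 2*L(4) = 2*0 - (-36)/(4*(7 + 4)) = 0 - (-36)/(4*11) = 0 - 2*(-9/22) = 0 + 9/11 = 9/11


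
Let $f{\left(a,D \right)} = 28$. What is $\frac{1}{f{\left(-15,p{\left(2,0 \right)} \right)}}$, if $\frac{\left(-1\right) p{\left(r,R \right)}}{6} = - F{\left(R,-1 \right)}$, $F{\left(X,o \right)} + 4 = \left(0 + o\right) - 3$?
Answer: $\frac{1}{28} \approx 0.035714$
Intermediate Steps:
$F{\left(X,o \right)} = -7 + o$ ($F{\left(X,o \right)} = -4 + \left(\left(0 + o\right) - 3\right) = -4 + \left(o - 3\right) = -4 + \left(-3 + o\right) = -7 + o$)
$p{\left(r,R \right)} = -48$ ($p{\left(r,R \right)} = - 6 \left(- (-7 - 1)\right) = - 6 \left(\left(-1\right) \left(-8\right)\right) = \left(-6\right) 8 = -48$)
$\frac{1}{f{\left(-15,p{\left(2,0 \right)} \right)}} = \frac{1}{28}$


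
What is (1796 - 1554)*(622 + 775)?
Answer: 338074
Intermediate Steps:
(1796 - 1554)*(622 + 775) = 242*1397 = 338074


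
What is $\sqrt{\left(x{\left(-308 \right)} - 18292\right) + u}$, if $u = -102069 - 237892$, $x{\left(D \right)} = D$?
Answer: $i \sqrt{358561} \approx 598.8 i$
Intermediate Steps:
$u = -339961$
$\sqrt{\left(x{\left(-308 \right)} - 18292\right) + u} = \sqrt{\left(-308 - 18292\right) - 339961} = \sqrt{-18600 - 339961} = \sqrt{-358561} = i \sqrt{358561}$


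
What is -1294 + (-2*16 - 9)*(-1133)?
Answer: 45159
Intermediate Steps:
-1294 + (-2*16 - 9)*(-1133) = -1294 + (-32 - 9)*(-1133) = -1294 - 41*(-1133) = -1294 + 46453 = 45159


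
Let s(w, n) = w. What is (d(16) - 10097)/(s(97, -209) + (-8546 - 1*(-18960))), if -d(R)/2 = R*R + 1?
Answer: -10611/10511 ≈ -1.0095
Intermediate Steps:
d(R) = -2 - 2*R² (d(R) = -2*(R*R + 1) = -2*(R² + 1) = -2*(1 + R²) = -2 - 2*R²)
(d(16) - 10097)/(s(97, -209) + (-8546 - 1*(-18960))) = ((-2 - 2*16²) - 10097)/(97 + (-8546 - 1*(-18960))) = ((-2 - 2*256) - 10097)/(97 + (-8546 + 18960)) = ((-2 - 512) - 10097)/(97 + 10414) = (-514 - 10097)/10511 = -10611*1/10511 = -10611/10511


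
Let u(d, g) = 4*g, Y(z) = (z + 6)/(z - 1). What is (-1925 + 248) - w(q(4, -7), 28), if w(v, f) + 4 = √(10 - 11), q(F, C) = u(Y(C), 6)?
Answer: -1673 - I ≈ -1673.0 - 1.0*I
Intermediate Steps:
Y(z) = (6 + z)/(-1 + z)
q(F, C) = 24 (q(F, C) = 4*6 = 24)
w(v, f) = -4 + I (w(v, f) = -4 + √(10 - 11) = -4 + √(-1) = -4 + I)
(-1925 + 248) - w(q(4, -7), 28) = (-1925 + 248) - (-4 + I) = -1677 + (4 - I) = -1673 - I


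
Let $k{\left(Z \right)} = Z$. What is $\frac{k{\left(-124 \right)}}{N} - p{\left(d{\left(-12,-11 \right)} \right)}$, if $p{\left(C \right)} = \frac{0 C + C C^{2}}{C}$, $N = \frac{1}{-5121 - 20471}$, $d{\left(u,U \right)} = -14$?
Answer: $3173212$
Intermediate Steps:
$N = - \frac{1}{25592}$ ($N = \frac{1}{-25592} = - \frac{1}{25592} \approx -3.9075 \cdot 10^{-5}$)
$p{\left(C \right)} = C^{2}$ ($p{\left(C \right)} = \frac{0 + C^{3}}{C} = \frac{C^{3}}{C} = C^{2}$)
$\frac{k{\left(-124 \right)}}{N} - p{\left(d{\left(-12,-11 \right)} \right)} = - \frac{124}{- \frac{1}{25592}} - \left(-14\right)^{2} = \left(-124\right) \left(-25592\right) - 196 = 3173408 - 196 = 3173212$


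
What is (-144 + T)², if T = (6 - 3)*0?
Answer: 20736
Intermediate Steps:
T = 0 (T = 3*0 = 0)
(-144 + T)² = (-144 + 0)² = (-144)² = 20736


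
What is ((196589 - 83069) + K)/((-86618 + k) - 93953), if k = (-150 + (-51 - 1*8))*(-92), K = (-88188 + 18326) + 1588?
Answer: -15082/53781 ≈ -0.28043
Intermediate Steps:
K = -68274 (K = -69862 + 1588 = -68274)
k = 19228 (k = (-150 + (-51 - 8))*(-92) = (-150 - 59)*(-92) = -209*(-92) = 19228)
((196589 - 83069) + K)/((-86618 + k) - 93953) = ((196589 - 83069) - 68274)/((-86618 + 19228) - 93953) = (113520 - 68274)/(-67390 - 93953) = 45246/(-161343) = 45246*(-1/161343) = -15082/53781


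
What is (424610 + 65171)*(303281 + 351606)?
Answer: 320751209747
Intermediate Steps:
(424610 + 65171)*(303281 + 351606) = 489781*654887 = 320751209747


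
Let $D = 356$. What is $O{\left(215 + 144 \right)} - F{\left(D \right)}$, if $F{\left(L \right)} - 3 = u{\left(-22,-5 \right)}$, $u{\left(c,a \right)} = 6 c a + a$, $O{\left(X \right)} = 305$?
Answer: $-353$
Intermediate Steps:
$u{\left(c,a \right)} = a + 6 a c$ ($u{\left(c,a \right)} = 6 a c + a = a + 6 a c$)
$F{\left(L \right)} = 658$ ($F{\left(L \right)} = 3 - 5 \left(1 + 6 \left(-22\right)\right) = 3 - 5 \left(1 - 132\right) = 3 - -655 = 3 + 655 = 658$)
$O{\left(215 + 144 \right)} - F{\left(D \right)} = 305 - 658 = -353$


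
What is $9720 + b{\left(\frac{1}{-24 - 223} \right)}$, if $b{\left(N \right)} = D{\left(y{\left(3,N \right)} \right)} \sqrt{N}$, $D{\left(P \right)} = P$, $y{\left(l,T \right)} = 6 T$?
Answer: $9720 - \frac{6 i \sqrt{247}}{61009} \approx 9720.0 - 0.0015456 i$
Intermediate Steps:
$b{\left(N \right)} = 6 N^{\frac{3}{2}}$ ($b{\left(N \right)} = 6 N \sqrt{N} = 6 N^{\frac{3}{2}}$)
$9720 + b{\left(\frac{1}{-24 - 223} \right)} = 9720 + 6 \left(\frac{1}{-24 - 223}\right)^{\frac{3}{2}} = 9720 + 6 \left(\frac{1}{-247}\right)^{\frac{3}{2}} = 9720 + 6 \left(- \frac{1}{247}\right)^{\frac{3}{2}} = 9720 + 6 \left(- \frac{i \sqrt{247}}{61009}\right) = 9720 - \frac{6 i \sqrt{247}}{61009}$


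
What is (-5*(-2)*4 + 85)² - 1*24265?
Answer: -8640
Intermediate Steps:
(-5*(-2)*4 + 85)² - 1*24265 = (10*4 + 85)² - 24265 = (40 + 85)² - 24265 = 125² - 24265 = 15625 - 24265 = -8640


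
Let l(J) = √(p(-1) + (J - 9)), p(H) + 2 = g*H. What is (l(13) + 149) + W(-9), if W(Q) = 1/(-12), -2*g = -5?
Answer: 1787/12 + I*√2/2 ≈ 148.92 + 0.70711*I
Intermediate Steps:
g = 5/2 (g = -½*(-5) = 5/2 ≈ 2.5000)
p(H) = -2 + 5*H/2
W(Q) = -1/12
l(J) = √(-27/2 + J) (l(J) = √((-2 + (5/2)*(-1)) + (J - 9)) = √((-2 - 5/2) + (-9 + J)) = √(-9/2 + (-9 + J)) = √(-27/2 + J))
(l(13) + 149) + W(-9) = (√(-54 + 4*13)/2 + 149) - 1/12 = (√(-54 + 52)/2 + 149) - 1/12 = (√(-2)/2 + 149) - 1/12 = ((I*√2)/2 + 149) - 1/12 = (I*√2/2 + 149) - 1/12 = (149 + I*√2/2) - 1/12 = 1787/12 + I*√2/2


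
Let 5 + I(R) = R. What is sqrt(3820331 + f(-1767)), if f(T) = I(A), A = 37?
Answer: sqrt(3820363) ≈ 1954.6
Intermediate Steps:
I(R) = -5 + R
f(T) = 32 (f(T) = -5 + 37 = 32)
sqrt(3820331 + f(-1767)) = sqrt(3820331 + 32) = sqrt(3820363)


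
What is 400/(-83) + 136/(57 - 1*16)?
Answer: -5112/3403 ≈ -1.5022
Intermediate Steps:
400/(-83) + 136/(57 - 1*16) = 400*(-1/83) + 136/(57 - 16) = -400/83 + 136/41 = -5112/3403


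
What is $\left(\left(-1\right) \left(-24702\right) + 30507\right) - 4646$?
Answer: $50563$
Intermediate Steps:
$\left(\left(-1\right) \left(-24702\right) + 30507\right) - 4646 = \left(24702 + 30507\right) - 4646 = 55209 - 4646 = 50563$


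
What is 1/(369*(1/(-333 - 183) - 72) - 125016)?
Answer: -172/26072571 ≈ -6.5970e-6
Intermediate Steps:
1/(369*(1/(-333 - 183) - 72) - 125016) = 1/(369*(1/(-516) - 72) - 125016) = 1/(369*(-1/516 - 72) - 125016) = 1/(369*(-37153/516) - 125016) = 1/(-4569819/172 - 125016) = 1/(-26072571/172) = -172/26072571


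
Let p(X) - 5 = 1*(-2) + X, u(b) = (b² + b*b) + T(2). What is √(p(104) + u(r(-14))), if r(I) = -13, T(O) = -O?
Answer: √443 ≈ 21.048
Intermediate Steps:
u(b) = -2 + 2*b² (u(b) = (b² + b*b) - 1*2 = (b² + b²) - 2 = 2*b² - 2 = -2 + 2*b²)
p(X) = 3 + X (p(X) = 5 + (1*(-2) + X) = 5 + (-2 + X) = 3 + X)
√(p(104) + u(r(-14))) = √((3 + 104) + (-2 + 2*(-13)²)) = √(107 + (-2 + 2*169)) = √(107 + (-2 + 338)) = √(107 + 336) = √443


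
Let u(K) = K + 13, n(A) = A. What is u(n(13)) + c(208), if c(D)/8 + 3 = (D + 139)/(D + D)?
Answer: 451/52 ≈ 8.6731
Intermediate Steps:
u(K) = 13 + K
c(D) = -24 + 4*(139 + D)/D (c(D) = -24 + 8*((D + 139)/(D + D)) = -24 + 8*((139 + D)/((2*D))) = -24 + 8*((139 + D)*(1/(2*D))) = -24 + 8*((139 + D)/(2*D)) = -24 + 4*(139 + D)/D)
u(n(13)) + c(208) = (13 + 13) + (-20 + 556/208) = 26 + (-20 + 556*(1/208)) = 26 + (-20 + 139/52) = 26 - 901/52 = 451/52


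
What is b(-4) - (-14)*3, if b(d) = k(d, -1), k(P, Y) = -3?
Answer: 39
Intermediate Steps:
b(d) = -3
b(-4) - (-14)*3 = -3 - (-14)*3 = -3 - 14*(-3) = -3 + 42 = 39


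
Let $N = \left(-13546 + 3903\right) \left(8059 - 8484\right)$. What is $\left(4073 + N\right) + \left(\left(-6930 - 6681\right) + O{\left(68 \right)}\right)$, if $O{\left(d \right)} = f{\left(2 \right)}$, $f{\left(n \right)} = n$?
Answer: $4088739$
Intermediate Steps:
$O{\left(d \right)} = 2$
$N = 4098275$ ($N = \left(-9643\right) \left(-425\right) = 4098275$)
$\left(4073 + N\right) + \left(\left(-6930 - 6681\right) + O{\left(68 \right)}\right) = \left(4073 + 4098275\right) + \left(\left(-6930 - 6681\right) + 2\right) = 4102348 + \left(-13611 + 2\right) = 4102348 - 13609 = 4088739$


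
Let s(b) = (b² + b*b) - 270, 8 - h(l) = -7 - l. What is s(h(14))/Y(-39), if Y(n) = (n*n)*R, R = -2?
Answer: -706/1521 ≈ -0.46417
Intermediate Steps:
h(l) = 15 + l (h(l) = 8 - (-7 - l) = 8 + (7 + l) = 15 + l)
Y(n) = -2*n² (Y(n) = (n*n)*(-2) = n²*(-2) = -2*n²)
s(b) = -270 + 2*b² (s(b) = (b² + b²) - 270 = 2*b² - 270 = -270 + 2*b²)
s(h(14))/Y(-39) = (-270 + 2*(15 + 14)²)/((-2*(-39)²)) = (-270 + 2*29²)/((-2*1521)) = (-270 + 2*841)/(-3042) = (-270 + 1682)*(-1/3042) = 1412*(-1/3042) = -706/1521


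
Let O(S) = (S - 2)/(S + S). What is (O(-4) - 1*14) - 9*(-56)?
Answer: 1963/4 ≈ 490.75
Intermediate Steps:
O(S) = (-2 + S)/(2*S) (O(S) = (-2 + S)/((2*S)) = (-2 + S)*(1/(2*S)) = (-2 + S)/(2*S))
(O(-4) - 1*14) - 9*(-56) = ((½)*(-2 - 4)/(-4) - 1*14) - 9*(-56) = ((½)*(-¼)*(-6) - 14) + 504 = (¾ - 14) + 504 = -53/4 + 504 = 1963/4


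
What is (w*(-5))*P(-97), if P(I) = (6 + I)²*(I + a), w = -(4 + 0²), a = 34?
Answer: -10434060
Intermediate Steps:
w = -4 (w = -(4 + 0) = -1*4 = -4)
P(I) = (6 + I)²*(34 + I) (P(I) = (6 + I)²*(I + 34) = (6 + I)²*(34 + I))
(w*(-5))*P(-97) = (-4*(-5))*((6 - 97)²*(34 - 97)) = 20*((-91)²*(-63)) = 20*(8281*(-63)) = 20*(-521703) = -10434060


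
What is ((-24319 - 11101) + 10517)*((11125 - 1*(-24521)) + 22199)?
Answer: -1440514035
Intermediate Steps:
((-24319 - 11101) + 10517)*((11125 - 1*(-24521)) + 22199) = (-35420 + 10517)*((11125 + 24521) + 22199) = -24903*(35646 + 22199) = -24903*57845 = -1440514035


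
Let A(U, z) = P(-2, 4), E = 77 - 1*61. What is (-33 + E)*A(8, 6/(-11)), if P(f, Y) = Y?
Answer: -68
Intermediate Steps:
E = 16 (E = 77 - 61 = 16)
A(U, z) = 4
(-33 + E)*A(8, 6/(-11)) = (-33 + 16)*4 = -17*4 = -68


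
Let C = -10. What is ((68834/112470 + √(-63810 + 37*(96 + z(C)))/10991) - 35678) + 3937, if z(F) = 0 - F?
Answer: -1784920718/56235 + 4*I*√3743/10991 ≈ -31740.0 + 0.022266*I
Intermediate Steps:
z(F) = -F
((68834/112470 + √(-63810 + 37*(96 + z(C)))/10991) - 35678) + 3937 = ((68834/112470 + √(-63810 + 37*(96 - 1*(-10)))/10991) - 35678) + 3937 = ((68834*(1/112470) + √(-63810 + 37*(96 + 10))*(1/10991)) - 35678) + 3937 = ((34417/56235 + √(-63810 + 37*106)*(1/10991)) - 35678) + 3937 = ((34417/56235 + √(-63810 + 3922)*(1/10991)) - 35678) + 3937 = ((34417/56235 + √(-59888)*(1/10991)) - 35678) + 3937 = ((34417/56235 + (4*I*√3743)*(1/10991)) - 35678) + 3937 = ((34417/56235 + 4*I*√3743/10991) - 35678) + 3937 = (-2006317913/56235 + 4*I*√3743/10991) + 3937 = -1784920718/56235 + 4*I*√3743/10991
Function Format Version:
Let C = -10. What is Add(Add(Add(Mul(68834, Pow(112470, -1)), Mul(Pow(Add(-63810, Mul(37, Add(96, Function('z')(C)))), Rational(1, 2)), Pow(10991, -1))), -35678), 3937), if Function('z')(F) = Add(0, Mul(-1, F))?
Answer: Add(Rational(-1784920718, 56235), Mul(Rational(4, 10991), I, Pow(3743, Rational(1, 2)))) ≈ Add(-31740., Mul(0.022266, I))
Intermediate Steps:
Function('z')(F) = Mul(-1, F)
Add(Add(Add(Mul(68834, Pow(112470, -1)), Mul(Pow(Add(-63810, Mul(37, Add(96, Function('z')(C)))), Rational(1, 2)), Pow(10991, -1))), -35678), 3937) = Add(Add(Add(Mul(68834, Pow(112470, -1)), Mul(Pow(Add(-63810, Mul(37, Add(96, Mul(-1, -10)))), Rational(1, 2)), Pow(10991, -1))), -35678), 3937) = Add(Add(Add(Mul(68834, Rational(1, 112470)), Mul(Pow(Add(-63810, Mul(37, Add(96, 10))), Rational(1, 2)), Rational(1, 10991))), -35678), 3937) = Add(Add(Add(Rational(34417, 56235), Mul(Pow(Add(-63810, Mul(37, 106)), Rational(1, 2)), Rational(1, 10991))), -35678), 3937) = Add(Add(Add(Rational(34417, 56235), Mul(Pow(Add(-63810, 3922), Rational(1, 2)), Rational(1, 10991))), -35678), 3937) = Add(Add(Add(Rational(34417, 56235), Mul(Pow(-59888, Rational(1, 2)), Rational(1, 10991))), -35678), 3937) = Add(Add(Add(Rational(34417, 56235), Mul(Mul(4, I, Pow(3743, Rational(1, 2))), Rational(1, 10991))), -35678), 3937) = Add(Add(Add(Rational(34417, 56235), Mul(Rational(4, 10991), I, Pow(3743, Rational(1, 2)))), -35678), 3937) = Add(Add(Rational(-2006317913, 56235), Mul(Rational(4, 10991), I, Pow(3743, Rational(1, 2)))), 3937) = Add(Rational(-1784920718, 56235), Mul(Rational(4, 10991), I, Pow(3743, Rational(1, 2))))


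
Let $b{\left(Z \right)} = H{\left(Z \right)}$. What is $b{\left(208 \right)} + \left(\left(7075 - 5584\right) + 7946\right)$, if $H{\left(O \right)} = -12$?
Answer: $9425$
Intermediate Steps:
$b{\left(Z \right)} = -12$
$b{\left(208 \right)} + \left(\left(7075 - 5584\right) + 7946\right) = -12 + \left(\left(7075 - 5584\right) + 7946\right) = -12 + \left(1491 + 7946\right) = -12 + 9437 = 9425$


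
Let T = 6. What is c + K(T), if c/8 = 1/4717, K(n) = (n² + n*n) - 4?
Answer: 320764/4717 ≈ 68.002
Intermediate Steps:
K(n) = -4 + 2*n² (K(n) = (n² + n²) - 4 = 2*n² - 4 = -4 + 2*n²)
c = 8/4717 ≈ 0.0016960
c + K(T) = 8/4717 + (-4 + 2*6²) = 8/4717 + (-4 + 2*36) = 8/4717 + (-4 + 72) = 8/4717 + 68 = 320764/4717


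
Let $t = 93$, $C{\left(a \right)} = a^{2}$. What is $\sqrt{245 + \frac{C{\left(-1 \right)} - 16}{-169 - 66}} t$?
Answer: $\frac{93 \sqrt{541346}}{47} \approx 1455.9$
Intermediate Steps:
$\sqrt{245 + \frac{C{\left(-1 \right)} - 16}{-169 - 66}} t = \sqrt{245 + \frac{\left(-1\right)^{2} - 16}{-169 - 66}} \cdot 93 = \sqrt{245 + \frac{1 - 16}{-169 - 66}} \cdot 93 = \sqrt{245 - \frac{15}{-235}} \cdot 93 = \sqrt{245 - - \frac{3}{47}} \cdot 93 = \sqrt{245 + \frac{3}{47}} \cdot 93 = \sqrt{\frac{11518}{47}} \cdot 93 = \frac{\sqrt{541346}}{47} \cdot 93 = \frac{93 \sqrt{541346}}{47}$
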